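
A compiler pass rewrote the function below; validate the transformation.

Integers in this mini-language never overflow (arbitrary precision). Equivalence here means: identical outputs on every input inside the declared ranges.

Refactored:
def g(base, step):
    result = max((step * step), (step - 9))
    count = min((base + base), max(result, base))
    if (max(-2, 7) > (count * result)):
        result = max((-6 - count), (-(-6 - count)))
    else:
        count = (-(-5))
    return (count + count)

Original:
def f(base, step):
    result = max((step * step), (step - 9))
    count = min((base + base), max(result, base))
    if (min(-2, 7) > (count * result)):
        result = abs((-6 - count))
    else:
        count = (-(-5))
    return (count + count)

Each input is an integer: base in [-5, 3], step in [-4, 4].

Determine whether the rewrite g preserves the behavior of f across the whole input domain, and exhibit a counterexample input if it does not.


These are not equivalent — on base=-5, step=0 the outputs split (10 vs -20).
f: result=0, then count=-10, then (min(-2, 7) > (count * result)) is false, then count=5, then returns 10
g: result=0, then count=-10, then (max(-2, 7) > (count * result)) is true, then result=4, then returns -20
verdict: not equivalent; witness: base=-5, step=0


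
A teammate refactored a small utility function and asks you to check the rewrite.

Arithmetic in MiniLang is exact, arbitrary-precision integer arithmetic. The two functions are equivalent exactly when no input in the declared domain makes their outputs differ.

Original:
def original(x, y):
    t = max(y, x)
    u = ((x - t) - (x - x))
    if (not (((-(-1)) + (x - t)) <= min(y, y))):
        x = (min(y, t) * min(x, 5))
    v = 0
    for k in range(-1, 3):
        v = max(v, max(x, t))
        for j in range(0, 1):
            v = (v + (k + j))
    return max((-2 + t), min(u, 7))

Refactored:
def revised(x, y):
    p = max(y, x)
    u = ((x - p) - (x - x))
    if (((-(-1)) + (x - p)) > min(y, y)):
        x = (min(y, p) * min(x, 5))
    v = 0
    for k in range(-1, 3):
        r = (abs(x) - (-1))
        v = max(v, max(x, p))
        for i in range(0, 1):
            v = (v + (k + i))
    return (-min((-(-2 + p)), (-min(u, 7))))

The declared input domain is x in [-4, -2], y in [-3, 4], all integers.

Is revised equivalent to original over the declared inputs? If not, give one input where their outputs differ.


Behavior is preserved: although arithmetic usage differs, and statement counts differ, and comparison usage differs, and constant usage differs, and boolean connective usage differs, and local variable names differ, and min/max/abs usage differs, the outputs never diverge.
Tracing x=-2, y=2: original: t = 2; u = -4; (not (((-(-1)) + (x - t)) <= min(y, y))) -> false; v = 0; [k=-1]; v = 2; [j=0]; v = 1; [k=0]; v = 2; [j=0]; v = 2; [k=1]; v = 2; [j=0]; v = 3; [k=2]; v = 3; [j=0]; v = 5; return 0 | revised: p = 2; u = -4; (((-(-1)) + (x - p)) > min(y, y)) -> false; v = 0; [k=-1]; r = 3; v = 2; [i=0]; v = 1; [k=0]; r = 3; v = 2; [i=0]; v = 2; [k=1]; r = 3; v = 2; [i=0]; v = 3; [k=2]; r = 3; v = 3; [i=0]; v = 5; return 0 — matching result 0.
Every one of the 24 inputs gives matching results.
verdict: equivalent


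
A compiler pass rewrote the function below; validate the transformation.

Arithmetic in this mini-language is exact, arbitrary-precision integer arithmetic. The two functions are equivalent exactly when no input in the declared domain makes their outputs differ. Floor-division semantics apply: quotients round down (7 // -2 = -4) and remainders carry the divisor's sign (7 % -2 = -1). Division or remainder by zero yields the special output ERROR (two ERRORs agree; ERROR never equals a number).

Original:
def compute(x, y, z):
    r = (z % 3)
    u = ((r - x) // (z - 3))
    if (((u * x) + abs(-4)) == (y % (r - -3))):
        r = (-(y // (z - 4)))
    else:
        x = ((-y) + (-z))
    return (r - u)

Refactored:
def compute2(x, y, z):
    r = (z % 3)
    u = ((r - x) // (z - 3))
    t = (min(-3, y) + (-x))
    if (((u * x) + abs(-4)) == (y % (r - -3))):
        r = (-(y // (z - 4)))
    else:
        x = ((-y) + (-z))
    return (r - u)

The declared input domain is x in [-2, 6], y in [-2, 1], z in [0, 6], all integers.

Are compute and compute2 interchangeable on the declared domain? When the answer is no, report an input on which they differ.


Reading the diff, among the changes: arithmetic usage differs; and min/max/abs usage differs; and local variable names differ; and statement counts differ; and constant usage differs.
Tracing x=5, y=-1, z=6: compute: r=0, then u=-2, then (((u * x) + abs(-4)) == (y % (r - -3))) is false, then x=-5, then returns 2 | compute2: r=0, then u=-2, then t=-8, then (((u * x) + abs(-4)) == (y % (r - -3))) is false, then x=-5, then returns 2 — matching result 2.
Every one of the 252 inputs gives matching results.
verdict: equivalent


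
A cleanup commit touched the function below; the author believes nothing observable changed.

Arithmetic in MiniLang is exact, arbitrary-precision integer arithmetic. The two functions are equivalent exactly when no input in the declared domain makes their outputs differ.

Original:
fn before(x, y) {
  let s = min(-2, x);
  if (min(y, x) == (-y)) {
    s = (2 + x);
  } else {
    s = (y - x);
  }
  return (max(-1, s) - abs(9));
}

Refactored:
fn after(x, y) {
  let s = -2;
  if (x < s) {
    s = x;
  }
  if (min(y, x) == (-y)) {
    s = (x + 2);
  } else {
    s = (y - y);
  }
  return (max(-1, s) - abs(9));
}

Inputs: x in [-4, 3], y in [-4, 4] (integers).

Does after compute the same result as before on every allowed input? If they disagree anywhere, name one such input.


These are not equivalent — on x=-4, y=-3 the outputs split (-8 vs -9).
before: s=-4, then (min(y, x) == (-y)) is false, then s=1, then returns -8
after: s=-2, then (x < s) is true, then s=-4, then (min(y, x) == (-y)) is false, then s=0, then returns -9
verdict: not equivalent; witness: x=-4, y=-3


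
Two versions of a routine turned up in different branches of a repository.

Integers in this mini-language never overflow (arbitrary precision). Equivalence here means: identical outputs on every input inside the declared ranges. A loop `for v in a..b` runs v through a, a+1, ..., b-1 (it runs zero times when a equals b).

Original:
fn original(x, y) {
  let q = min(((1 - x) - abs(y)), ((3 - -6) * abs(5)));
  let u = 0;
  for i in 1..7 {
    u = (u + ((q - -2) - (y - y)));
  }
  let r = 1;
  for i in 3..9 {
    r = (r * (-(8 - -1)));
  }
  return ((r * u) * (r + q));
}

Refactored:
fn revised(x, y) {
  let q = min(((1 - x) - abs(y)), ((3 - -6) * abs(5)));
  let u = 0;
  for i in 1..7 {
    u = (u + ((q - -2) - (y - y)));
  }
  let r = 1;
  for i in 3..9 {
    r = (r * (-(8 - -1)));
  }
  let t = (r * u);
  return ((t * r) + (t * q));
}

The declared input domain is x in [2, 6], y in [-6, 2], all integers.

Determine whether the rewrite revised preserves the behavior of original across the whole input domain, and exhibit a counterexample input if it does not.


Changes here: local variable names differ; and arithmetic usage differs; and statement counts differ; the full 45-point sweep finds no disagreement.
verdict: equivalent


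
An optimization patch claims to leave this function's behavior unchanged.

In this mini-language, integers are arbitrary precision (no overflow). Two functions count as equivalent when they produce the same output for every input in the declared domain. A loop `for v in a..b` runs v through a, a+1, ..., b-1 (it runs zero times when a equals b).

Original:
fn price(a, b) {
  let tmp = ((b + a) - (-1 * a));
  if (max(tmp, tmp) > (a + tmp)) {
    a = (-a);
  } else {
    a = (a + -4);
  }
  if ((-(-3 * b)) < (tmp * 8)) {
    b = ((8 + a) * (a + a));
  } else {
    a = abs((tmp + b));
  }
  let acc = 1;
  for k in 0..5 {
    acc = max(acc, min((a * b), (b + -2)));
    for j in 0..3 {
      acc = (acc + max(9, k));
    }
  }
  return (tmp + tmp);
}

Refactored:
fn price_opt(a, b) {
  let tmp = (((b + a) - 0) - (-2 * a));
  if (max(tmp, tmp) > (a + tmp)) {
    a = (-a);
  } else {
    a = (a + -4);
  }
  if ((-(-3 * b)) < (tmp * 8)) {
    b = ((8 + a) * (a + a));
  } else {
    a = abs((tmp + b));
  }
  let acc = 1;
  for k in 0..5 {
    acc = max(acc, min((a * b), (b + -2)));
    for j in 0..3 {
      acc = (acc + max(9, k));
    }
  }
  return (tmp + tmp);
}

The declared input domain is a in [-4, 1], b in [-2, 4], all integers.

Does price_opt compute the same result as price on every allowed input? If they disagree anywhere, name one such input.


The rewrite breaks on a=-4, b=-2, where the results are -20 and -28.
price: tmp = -10; (max(tmp, tmp) > (a + tmp)) -> true; a = 4; ((-(-3 * b)) < (tmp * 8)) -> false; a = 12; acc = 1; [k=0]; acc = 1; [j=0]; acc = 10; [j=1]; acc = 19; [j=2]; acc = 28; [k=1]; acc = 28; [j=0]; acc = 37; [j=1]; acc = 46; [j=2]; acc = 55; [k=2]; acc = 55; [j=0]; acc = 64; [j=1]; acc = 73; [j=2]; acc = 82; [k=3]; acc = 82; [j=0]; acc = 91; [j=1]; acc = 100; [j=2]; acc = 109; [k=4]; acc = 109; [j=0]; acc = 118; [j=1]; acc = 127; [j=2]; acc = 136; return -20
price_opt: tmp = -14; (max(tmp, tmp) > (a + tmp)) -> true; a = 4; ((-(-3 * b)) < (tmp * 8)) -> false; a = 16; acc = 1; [k=0]; acc = 1; [j=0]; acc = 10; [j=1]; acc = 19; [j=2]; acc = 28; [k=1]; acc = 28; [j=0]; acc = 37; [j=1]; acc = 46; [j=2]; acc = 55; [k=2]; acc = 55; [j=0]; acc = 64; [j=1]; acc = 73; [j=2]; acc = 82; [k=3]; acc = 82; [j=0]; acc = 91; [j=1]; acc = 100; [j=2]; acc = 109; [k=4]; acc = 109; [j=0]; acc = 118; [j=1]; acc = 127; [j=2]; acc = 136; return -28
verdict: not equivalent; witness: a=-4, b=-2


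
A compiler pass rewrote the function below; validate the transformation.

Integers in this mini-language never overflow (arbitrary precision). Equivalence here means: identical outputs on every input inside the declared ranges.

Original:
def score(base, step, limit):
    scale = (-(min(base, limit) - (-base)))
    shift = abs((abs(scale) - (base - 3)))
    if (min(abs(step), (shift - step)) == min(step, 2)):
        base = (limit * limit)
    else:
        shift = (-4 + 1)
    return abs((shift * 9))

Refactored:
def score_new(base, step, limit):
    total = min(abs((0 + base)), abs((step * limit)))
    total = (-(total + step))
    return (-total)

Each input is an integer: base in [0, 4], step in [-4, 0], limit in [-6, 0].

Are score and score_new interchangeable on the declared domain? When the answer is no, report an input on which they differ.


Take base=0, step=-4, limit=-6.
score: scale becomes 6; next shift becomes 9; next (min(abs(step), (shift - step)) == min(step, 2)) evaluates to false; next shift becomes -3; next final value 27
score_new: total becomes 0; next total becomes 4; next final value -4
27 vs -4 — the two versions disagree here.
verdict: not equivalent; witness: base=0, step=-4, limit=-6


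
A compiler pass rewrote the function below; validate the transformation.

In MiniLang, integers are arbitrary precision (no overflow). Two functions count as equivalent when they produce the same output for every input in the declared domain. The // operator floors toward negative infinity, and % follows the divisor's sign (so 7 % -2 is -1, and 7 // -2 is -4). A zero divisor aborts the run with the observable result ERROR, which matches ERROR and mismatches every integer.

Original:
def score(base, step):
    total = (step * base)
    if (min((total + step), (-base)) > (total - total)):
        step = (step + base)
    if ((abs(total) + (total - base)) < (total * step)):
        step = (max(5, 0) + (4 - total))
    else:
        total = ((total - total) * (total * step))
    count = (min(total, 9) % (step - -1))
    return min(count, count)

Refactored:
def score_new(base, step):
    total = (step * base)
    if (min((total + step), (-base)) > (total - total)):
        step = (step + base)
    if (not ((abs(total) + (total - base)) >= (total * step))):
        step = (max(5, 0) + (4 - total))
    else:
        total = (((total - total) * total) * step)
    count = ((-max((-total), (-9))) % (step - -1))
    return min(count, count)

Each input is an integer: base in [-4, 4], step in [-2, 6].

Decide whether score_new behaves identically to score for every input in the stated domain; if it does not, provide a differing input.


Side by side, the visible changes include: boolean connective usage differs; also min/max/abs usage differs; also comparison usage differs.
Spot check at base=-1, step=1 — score: total := -1 | (min((total + step), (-base)) > (total - total)): false | ((abs(total) + (total - base)) < (total * step)): false | total := 0 | count := 0 | result 0. score_new: total := -1 | (min((total + step), (-base)) > (total - total)): false | (not ((abs(total) + (total - base)) >= (total * step))): false | total := 0 | count := 0 | result 0. Both give 0.
Across all 81 domain points the two functions coincide.
verdict: equivalent


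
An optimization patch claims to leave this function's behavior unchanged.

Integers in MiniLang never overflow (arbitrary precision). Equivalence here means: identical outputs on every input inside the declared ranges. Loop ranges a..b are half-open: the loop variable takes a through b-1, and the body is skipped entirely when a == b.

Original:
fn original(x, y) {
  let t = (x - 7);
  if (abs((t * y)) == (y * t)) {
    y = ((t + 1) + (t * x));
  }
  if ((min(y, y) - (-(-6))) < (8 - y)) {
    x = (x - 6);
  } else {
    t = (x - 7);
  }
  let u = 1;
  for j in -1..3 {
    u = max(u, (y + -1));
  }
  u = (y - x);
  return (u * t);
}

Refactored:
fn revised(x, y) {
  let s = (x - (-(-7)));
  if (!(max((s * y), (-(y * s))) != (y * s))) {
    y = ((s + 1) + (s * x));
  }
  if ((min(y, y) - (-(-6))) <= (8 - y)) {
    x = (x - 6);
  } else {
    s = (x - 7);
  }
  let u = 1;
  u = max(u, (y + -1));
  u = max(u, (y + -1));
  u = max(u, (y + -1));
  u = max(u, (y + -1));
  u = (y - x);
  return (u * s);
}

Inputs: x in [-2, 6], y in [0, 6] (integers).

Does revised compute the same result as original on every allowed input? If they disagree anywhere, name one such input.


The edit looks behavioral (`((min(y, y) - (-(-6))) < (8 - y))` became `((min(y, y) - (-(-6))) <= (8 - y))`), but over these ranges it never changes the outcome.
As a probe, take x=4, y=0: original runs t := -3 | (abs((t * y)) == (y * t)): true | y := -14 | ((min(y, y) - (-(-6))) < (8 - y)): true | x := -2 | u := 1 | iter j=-1: | u := 1 | iter j=0: | u := 1 | iter j=1: | u := 1 | iter j=2: | u := 1 | u := -12 | result 36; revised runs s := -3 | (!(max((s * y), (-(y * s))) != (y * s))): true | y := -14 | ((min(y, y) - (-(-6))) <= (8 - y)): true | x := -2 | u := 1 | u := 1 | u := 1 | u := 1 | u := 1 | u := -12 | result 36; both end at 36.
An exhaustive pass over the 63 declared inputs shows identical outputs.
verdict: equivalent


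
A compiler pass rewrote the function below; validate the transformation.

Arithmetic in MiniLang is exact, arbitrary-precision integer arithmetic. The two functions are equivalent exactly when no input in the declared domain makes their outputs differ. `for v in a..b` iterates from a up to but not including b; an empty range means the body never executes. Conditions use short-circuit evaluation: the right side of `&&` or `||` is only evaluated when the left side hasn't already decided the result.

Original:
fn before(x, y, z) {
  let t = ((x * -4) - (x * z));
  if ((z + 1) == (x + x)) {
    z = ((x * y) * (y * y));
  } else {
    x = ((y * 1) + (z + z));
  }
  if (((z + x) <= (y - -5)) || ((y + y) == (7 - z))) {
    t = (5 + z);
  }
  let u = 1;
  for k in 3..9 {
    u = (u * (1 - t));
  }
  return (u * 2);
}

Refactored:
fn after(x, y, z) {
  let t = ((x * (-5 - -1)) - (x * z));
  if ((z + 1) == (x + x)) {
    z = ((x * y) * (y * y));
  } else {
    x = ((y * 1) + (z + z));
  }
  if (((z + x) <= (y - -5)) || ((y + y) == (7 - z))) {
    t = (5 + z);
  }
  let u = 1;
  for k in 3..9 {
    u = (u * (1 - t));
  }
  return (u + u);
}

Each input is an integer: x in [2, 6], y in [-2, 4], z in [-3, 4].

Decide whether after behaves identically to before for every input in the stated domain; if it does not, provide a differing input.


The two versions differ — the changes include constant usage differs; and arithmetic usage differs.
Tracing x=5, y=1, z=0: before: t := -20 | ((z + 1) == (x + x)): false | x := 1 | (((z + x) <= (y - -5)) || ((y + y) == (7 - z))): true | t := 5 | u := 1 | iter k=3: | u := -4 | iter k=4: | u := 16 | iter k=5: | u := -64 | iter k=6: | u := 256 | iter k=7: | u := -1024 | iter k=8: | u := 4096 | result 8192 | after: t := -20 | ((z + 1) == (x + x)): false | x := 1 | (((z + x) <= (y - -5)) || ((y + y) == (7 - z))): true | t := 5 | u := 1 | iter k=3: | u := -4 | iter k=4: | u := 16 | iter k=5: | u := -64 | iter k=6: | u := 256 | iter k=7: | u := -1024 | iter k=8: | u := 4096 | result 8192 — matching result 8192.
Checked all 280 inputs in the declared domain: the outputs agree on every one.
verdict: equivalent


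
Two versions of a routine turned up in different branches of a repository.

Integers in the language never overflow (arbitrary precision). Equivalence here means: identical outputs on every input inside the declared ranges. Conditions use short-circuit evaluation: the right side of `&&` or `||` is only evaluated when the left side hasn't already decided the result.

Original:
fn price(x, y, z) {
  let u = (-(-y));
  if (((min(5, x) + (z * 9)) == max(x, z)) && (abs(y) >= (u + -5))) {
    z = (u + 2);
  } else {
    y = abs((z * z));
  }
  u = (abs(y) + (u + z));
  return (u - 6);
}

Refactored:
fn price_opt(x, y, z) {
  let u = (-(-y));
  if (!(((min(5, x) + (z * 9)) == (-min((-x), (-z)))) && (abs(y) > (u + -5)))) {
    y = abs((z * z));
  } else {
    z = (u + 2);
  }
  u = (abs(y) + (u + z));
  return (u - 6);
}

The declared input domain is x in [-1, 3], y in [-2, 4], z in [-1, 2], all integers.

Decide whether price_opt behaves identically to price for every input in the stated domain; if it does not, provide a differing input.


Equivalent. The suspicious edit (`(abs(y) >= (u + -5))` became `(abs(y) > (u + -5))`) never changes the result for any input inside the declared domain.
An exhaustive pass over the 140 declared inputs shows identical outputs.
One worked example (x=0, y=1, z=-1) — price: u = 1; (((min(5, x) + (z * 9)) == max(x, z)) && (abs(y) >= (u + -5))) -> false; y = 1; u = 1; return -5; price_opt: u = 1; (!(((min(5, x) + (z * 9)) == (-min((-x), (-z)))) && (abs(y) > (u + -5)))) -> true; y = 1; u = 1; return -5; agreement on -5.
verdict: equivalent


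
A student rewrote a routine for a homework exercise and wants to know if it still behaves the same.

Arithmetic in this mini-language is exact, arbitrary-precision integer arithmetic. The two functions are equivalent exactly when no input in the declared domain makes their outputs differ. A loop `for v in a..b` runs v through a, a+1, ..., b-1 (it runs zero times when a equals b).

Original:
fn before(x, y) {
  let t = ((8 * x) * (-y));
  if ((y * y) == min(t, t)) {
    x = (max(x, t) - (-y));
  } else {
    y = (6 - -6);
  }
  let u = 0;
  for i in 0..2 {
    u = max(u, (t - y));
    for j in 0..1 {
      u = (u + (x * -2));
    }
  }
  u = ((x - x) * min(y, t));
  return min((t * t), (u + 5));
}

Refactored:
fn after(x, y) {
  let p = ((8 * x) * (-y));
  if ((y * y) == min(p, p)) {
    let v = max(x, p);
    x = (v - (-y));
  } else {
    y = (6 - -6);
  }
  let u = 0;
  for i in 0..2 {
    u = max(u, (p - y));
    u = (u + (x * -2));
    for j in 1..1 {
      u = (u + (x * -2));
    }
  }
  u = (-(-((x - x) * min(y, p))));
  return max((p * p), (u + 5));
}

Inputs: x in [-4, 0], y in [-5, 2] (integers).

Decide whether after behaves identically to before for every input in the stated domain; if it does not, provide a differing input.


Not equivalent: x=-4, y=-5 separates them (5 vs 25600).
before: t becomes -160; next ((y * y) == min(t, t)) evaluates to false; next y becomes 12; next u becomes 0; next at i=0:; next u becomes 0; next at j=0:; next u becomes 8; next at i=1:; next u becomes 8; next at j=0:; next u becomes 16; next u becomes 0; next final value 5
after: p becomes -160; next ((y * y) == min(p, p)) evaluates to false; next y becomes 12; next u becomes 0; next at i=0:; next u becomes 0; next u becomes 8; next j never enters its loop body; next at i=1:; next u becomes 8; next u becomes 16; next j never enters its loop body; next u becomes 0; next final value 25600
verdict: not equivalent; witness: x=-4, y=-5


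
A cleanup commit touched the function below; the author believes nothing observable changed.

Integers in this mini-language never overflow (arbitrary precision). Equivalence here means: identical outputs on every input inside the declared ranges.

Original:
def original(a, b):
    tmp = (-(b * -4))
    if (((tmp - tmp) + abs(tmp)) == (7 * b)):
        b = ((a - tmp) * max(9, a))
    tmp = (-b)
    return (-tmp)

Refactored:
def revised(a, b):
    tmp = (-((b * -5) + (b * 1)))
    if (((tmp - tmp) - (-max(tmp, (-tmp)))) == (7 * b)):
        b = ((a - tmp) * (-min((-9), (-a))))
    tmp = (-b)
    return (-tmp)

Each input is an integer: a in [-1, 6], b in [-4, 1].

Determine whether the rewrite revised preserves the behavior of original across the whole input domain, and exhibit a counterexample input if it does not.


Behavior is preserved: although min/max/abs usage differs; and arithmetic usage differs; and constant usage differs, the outputs never diverge.
Spot check at a=5, b=0 — original: tmp=0, then (((tmp - tmp) + abs(tmp)) == (7 * b)) is true, then b=45, then tmp=-45, then returns 45. revised: tmp=0, then (((tmp - tmp) - (-max(tmp, (-tmp)))) == (7 * b)) is true, then b=45, then tmp=-45, then returns 45. Both give 45.
An exhaustive pass over the 48 declared inputs shows identical outputs.
verdict: equivalent


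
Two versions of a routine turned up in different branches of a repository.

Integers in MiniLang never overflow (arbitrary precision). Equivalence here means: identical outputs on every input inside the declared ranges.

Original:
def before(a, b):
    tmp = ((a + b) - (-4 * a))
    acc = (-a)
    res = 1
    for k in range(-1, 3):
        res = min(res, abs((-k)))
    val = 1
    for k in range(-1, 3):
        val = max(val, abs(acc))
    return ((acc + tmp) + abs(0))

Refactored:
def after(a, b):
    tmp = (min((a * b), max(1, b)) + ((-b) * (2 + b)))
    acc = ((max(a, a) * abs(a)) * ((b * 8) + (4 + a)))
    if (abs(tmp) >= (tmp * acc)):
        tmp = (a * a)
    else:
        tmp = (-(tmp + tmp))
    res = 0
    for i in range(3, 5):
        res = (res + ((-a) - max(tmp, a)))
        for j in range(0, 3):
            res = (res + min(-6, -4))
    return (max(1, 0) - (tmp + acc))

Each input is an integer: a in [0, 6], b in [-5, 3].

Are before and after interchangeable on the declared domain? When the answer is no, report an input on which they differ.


There is a counterexample at a=0, b=-5: -5 on one side, 1 on the other.
before: tmp = -5; acc = 0; res = 1; [k=-1]; res = 1; [k=0]; res = 0; [k=1]; res = 0; [k=2]; res = 0; val = 1; [k=-1]; val = 1; [k=0]; val = 1; [k=1]; val = 1; [k=2]; val = 1; return -5
after: tmp = -15; acc = 0; (abs(tmp) >= (tmp * acc)) -> true; tmp = 0; res = 0; [i=3]; res = 0; [j=0]; res = -6; [j=1]; res = -12; [j=2]; res = -18; [i=4]; res = -18; [j=0]; res = -24; [j=1]; res = -30; [j=2]; res = -36; return 1
verdict: not equivalent; witness: a=0, b=-5


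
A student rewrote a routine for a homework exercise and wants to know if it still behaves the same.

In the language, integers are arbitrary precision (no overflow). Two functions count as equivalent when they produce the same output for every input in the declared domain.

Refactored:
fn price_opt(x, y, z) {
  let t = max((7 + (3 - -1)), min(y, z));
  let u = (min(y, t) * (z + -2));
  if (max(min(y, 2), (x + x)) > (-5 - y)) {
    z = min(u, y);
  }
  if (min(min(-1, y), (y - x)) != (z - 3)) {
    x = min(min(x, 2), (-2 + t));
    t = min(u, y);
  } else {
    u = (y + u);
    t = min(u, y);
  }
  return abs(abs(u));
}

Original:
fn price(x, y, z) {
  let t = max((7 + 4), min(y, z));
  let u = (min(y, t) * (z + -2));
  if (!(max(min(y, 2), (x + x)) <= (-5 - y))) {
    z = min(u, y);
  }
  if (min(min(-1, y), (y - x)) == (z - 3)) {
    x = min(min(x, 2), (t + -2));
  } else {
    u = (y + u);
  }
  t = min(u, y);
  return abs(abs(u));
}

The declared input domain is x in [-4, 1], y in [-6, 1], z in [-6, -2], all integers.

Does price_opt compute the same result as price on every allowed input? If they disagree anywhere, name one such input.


Consider the input x=-4, y=-6, z=-6.
price: t = 11; u = 48; (!(max(min(y, 2), (x + x)) <= (-5 - y))) -> false; (min(min(-1, y), (y - x)) == (z - 3)) -> false; u = 42; t = -6; return 42
price_opt: t = 11; u = 48; (max(min(y, 2), (x + x)) > (-5 - y)) -> false; (min(min(-1, y), (y - x)) != (z - 3)) -> true; x = -4; t = -6; return 48
42 against 48: the behavior changed.
verdict: not equivalent; witness: x=-4, y=-6, z=-6


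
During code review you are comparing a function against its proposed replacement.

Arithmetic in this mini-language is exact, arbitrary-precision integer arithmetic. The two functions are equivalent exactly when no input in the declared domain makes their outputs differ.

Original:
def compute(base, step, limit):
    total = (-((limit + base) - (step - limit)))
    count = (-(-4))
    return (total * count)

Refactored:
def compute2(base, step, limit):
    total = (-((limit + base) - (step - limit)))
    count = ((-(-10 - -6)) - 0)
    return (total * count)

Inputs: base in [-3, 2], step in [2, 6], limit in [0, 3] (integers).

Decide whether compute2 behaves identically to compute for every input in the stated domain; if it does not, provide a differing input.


The two are interchangeable: arithmetic usage differs, constant usage differs, and every declared input agrees.
Tracing base=-3, step=2, limit=0: compute: total = 5; count = 4; return 20 | compute2: total = 5; count = 4; return 20 — matching result 20.
Sweeping the whole domain (120 inputs) finds no disagreement.
verdict: equivalent


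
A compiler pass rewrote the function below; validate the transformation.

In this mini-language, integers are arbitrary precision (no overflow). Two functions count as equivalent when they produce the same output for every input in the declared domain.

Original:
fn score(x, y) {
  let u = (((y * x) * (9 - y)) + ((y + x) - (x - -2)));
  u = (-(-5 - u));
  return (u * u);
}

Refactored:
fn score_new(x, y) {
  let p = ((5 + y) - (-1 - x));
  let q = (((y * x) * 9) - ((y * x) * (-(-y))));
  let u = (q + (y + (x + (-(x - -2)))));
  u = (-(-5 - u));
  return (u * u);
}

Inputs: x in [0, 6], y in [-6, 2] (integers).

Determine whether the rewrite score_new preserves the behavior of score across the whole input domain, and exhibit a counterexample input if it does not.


The two versions differ — the changes include local variable names differ, and statement counts differ, and arithmetic usage differs, and constant usage differs.
Tracing x=0, y=-3: score: u becomes -5; next u becomes 0; next final value 0 | score_new: p becomes 3; next q becomes 0; next u becomes -5; next u becomes 0; next final value 0 — matching result 0.
Sweeping the whole domain (63 inputs) finds no disagreement.
verdict: equivalent


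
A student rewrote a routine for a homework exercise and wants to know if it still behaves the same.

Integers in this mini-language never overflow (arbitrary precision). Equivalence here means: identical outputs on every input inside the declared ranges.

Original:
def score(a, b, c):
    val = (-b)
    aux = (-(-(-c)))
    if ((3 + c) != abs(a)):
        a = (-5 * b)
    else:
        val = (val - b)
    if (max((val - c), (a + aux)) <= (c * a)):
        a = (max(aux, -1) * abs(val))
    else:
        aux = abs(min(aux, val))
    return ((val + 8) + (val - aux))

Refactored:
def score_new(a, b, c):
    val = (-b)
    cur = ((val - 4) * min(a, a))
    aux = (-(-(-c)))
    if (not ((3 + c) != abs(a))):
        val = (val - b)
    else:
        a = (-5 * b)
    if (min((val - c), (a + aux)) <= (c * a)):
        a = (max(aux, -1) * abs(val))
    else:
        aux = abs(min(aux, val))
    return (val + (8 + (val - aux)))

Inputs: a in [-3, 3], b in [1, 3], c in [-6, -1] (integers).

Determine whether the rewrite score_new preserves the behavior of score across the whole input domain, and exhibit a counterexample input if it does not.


On input a=0, b=2, c=-3, score returns -4 while score_new returns -3.
verdict: not equivalent; witness: a=0, b=2, c=-3


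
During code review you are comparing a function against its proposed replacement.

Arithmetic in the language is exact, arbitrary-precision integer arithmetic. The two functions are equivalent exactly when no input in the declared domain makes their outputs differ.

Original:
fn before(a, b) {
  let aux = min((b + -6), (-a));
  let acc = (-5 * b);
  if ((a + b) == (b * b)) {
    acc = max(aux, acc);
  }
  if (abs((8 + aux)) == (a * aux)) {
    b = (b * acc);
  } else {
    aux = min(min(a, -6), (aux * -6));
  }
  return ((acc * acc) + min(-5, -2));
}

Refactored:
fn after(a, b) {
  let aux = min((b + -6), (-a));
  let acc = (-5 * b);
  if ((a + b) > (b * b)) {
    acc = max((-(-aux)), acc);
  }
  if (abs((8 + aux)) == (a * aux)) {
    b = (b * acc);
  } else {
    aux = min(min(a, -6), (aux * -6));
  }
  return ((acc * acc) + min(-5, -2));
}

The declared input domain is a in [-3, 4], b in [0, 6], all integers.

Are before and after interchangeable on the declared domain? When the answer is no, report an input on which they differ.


Consider the input a=2, b=2.
before: aux=-4, then acc=-10, then ((a + b) == (b * b)) is true, then acc=-4, then (abs((8 + aux)) == (a * aux)) is false, then aux=-6, then returns 11
after: aux=-4, then acc=-10, then ((a + b) > (b * b)) is false, then (abs((8 + aux)) == (a * aux)) is false, then aux=-6, then returns 95
11 and 95 differ, so these are not the same function on this domain.
verdict: not equivalent; witness: a=2, b=2


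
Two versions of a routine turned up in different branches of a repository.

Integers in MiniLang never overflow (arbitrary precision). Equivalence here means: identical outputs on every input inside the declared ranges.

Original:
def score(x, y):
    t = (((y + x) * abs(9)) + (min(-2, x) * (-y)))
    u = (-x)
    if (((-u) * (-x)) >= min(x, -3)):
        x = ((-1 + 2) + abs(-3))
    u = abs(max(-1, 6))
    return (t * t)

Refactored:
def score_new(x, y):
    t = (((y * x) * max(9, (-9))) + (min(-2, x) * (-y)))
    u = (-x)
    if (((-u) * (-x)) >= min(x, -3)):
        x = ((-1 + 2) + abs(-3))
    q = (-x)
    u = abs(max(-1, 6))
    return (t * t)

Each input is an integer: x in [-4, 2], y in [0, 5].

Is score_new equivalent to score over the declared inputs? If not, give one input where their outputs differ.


Evaluate both at x=-4, y=0.
score: t = -36; u = 4; (((-u) * (-x)) >= min(x, -3)) -> false; u = 6; return 1296
score_new: t = 0; u = 4; (((-u) * (-x)) >= min(x, -3)) -> false; q = 4; u = 6; return 0
1296 vs 0 — the two versions disagree here.
verdict: not equivalent; witness: x=-4, y=0


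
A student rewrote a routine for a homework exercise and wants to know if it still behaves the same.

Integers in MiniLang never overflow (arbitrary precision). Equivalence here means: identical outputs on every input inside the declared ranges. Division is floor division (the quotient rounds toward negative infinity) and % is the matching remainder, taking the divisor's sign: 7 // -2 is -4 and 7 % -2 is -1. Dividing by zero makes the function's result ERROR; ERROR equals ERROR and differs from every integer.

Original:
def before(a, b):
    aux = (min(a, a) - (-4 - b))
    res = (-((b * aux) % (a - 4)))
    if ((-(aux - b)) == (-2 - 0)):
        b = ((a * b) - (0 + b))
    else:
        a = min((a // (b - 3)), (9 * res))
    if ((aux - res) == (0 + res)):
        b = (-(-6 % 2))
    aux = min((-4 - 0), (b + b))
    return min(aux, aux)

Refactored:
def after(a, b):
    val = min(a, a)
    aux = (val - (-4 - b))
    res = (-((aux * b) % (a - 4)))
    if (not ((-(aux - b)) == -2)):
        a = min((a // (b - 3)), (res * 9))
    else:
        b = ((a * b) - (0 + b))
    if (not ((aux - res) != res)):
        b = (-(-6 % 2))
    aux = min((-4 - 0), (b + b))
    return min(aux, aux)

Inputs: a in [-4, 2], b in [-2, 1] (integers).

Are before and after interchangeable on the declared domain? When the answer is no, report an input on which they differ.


Reading the diff, among the changes: arithmetic usage differs; local variable names differ; statement counts differ; comparison usage differs; constant usage differs; boolean connective usage differs.
One worked example (a=1, b=1) — before: aux := 6 | res := 0 | ((-(aux - b)) == (-2 - 0)): false | a := -1 | ((aux - res) == (0 + res)): false | aux := -4 | result -4; after: val := 1 | aux := 6 | res := 0 | (not ((-(aux - b)) == -2)): true | a := -1 | (not ((aux - res) != res)): false | aux := -4 | result -4; agreement on -4.
Across all 28 domain points the two functions coincide.
verdict: equivalent


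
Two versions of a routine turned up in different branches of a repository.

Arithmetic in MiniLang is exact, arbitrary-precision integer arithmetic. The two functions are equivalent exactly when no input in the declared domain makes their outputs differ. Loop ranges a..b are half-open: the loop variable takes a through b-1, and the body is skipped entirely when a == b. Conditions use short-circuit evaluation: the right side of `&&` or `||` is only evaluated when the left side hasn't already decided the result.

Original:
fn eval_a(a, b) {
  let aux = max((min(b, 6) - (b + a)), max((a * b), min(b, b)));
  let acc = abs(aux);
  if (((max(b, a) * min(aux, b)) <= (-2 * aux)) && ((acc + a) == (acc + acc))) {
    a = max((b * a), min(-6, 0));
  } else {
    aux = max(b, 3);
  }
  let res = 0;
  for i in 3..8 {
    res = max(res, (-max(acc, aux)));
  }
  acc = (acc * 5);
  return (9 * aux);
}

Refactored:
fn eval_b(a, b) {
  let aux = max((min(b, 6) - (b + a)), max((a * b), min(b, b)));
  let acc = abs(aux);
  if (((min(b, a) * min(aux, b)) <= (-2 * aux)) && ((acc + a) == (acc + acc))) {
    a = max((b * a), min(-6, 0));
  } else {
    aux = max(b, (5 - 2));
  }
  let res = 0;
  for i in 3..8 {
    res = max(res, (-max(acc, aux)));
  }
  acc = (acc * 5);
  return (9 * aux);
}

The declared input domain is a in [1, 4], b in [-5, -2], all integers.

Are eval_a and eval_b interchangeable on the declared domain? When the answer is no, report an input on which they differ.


These are not equivalent — on a=1, b=-5 the outputs split (-9 vs 27).
eval_a: aux = -1; acc = 1; (((max(b, a) * min(aux, b)) <= (-2 * aux)) && ((acc + a) == (acc + acc))) -> true; a = -5; res = 0; [i=3]; res = 0; [i=4]; res = 0; [i=5]; res = 0; [i=6]; res = 0; [i=7]; res = 0; acc = 5; return -9
eval_b: aux = -1; acc = 1; (((min(b, a) * min(aux, b)) <= (-2 * aux)) && ((acc + a) == (acc + acc))) -> false; aux = 3; res = 0; [i=3]; res = 0; [i=4]; res = 0; [i=5]; res = 0; [i=6]; res = 0; [i=7]; res = 0; acc = 5; return 27
verdict: not equivalent; witness: a=1, b=-5


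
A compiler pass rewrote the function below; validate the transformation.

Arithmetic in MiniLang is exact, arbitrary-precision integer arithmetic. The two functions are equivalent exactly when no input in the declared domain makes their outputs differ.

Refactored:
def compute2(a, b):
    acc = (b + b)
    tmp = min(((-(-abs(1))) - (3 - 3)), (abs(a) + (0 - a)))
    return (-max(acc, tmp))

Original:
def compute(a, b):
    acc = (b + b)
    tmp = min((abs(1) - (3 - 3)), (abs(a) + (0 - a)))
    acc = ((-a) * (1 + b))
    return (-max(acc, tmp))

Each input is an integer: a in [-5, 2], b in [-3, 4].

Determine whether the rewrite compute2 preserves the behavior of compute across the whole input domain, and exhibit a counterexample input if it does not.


There is a counterexample at a=-5, b=0: -5 on one side, -1 on the other.
compute: acc = 0; tmp = 1; acc = 5; return -5
compute2: acc = 0; tmp = 1; return -1
verdict: not equivalent; witness: a=-5, b=0


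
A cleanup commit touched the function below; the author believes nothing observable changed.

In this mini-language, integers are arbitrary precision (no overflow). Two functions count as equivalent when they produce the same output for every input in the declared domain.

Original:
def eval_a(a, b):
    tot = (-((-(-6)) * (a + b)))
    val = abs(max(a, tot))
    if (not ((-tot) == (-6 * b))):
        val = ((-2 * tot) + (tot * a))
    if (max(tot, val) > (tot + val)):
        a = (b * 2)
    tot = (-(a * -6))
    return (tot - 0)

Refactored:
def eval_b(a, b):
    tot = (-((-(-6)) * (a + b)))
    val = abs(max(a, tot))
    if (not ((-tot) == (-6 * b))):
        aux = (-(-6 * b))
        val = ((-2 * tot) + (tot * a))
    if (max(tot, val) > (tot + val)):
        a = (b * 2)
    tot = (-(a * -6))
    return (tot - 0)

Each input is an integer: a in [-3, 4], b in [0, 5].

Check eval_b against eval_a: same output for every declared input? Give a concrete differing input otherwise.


The two are interchangeable: constant usage differs, plus local variable names differ, plus arithmetic usage differs, plus statement counts differ, and every declared input agrees.
Spot check at a=1, b=5 — eval_a: tot becomes -36; next val becomes 1; next (not ((-tot) == (-6 * b))) evaluates to true; next val becomes 36; next (max(tot, val) > (tot + val)) evaluates to true; next a becomes 10; next tot becomes 60; next final value 60. eval_b: tot becomes -36; next val becomes 1; next (not ((-tot) == (-6 * b))) evaluates to true; next aux becomes 30; next val becomes 36; next (max(tot, val) > (tot + val)) evaluates to true; next a becomes 10; next tot becomes 60; next final value 60. Both give 60.
Sweeping the whole domain (48 inputs) finds no disagreement.
verdict: equivalent


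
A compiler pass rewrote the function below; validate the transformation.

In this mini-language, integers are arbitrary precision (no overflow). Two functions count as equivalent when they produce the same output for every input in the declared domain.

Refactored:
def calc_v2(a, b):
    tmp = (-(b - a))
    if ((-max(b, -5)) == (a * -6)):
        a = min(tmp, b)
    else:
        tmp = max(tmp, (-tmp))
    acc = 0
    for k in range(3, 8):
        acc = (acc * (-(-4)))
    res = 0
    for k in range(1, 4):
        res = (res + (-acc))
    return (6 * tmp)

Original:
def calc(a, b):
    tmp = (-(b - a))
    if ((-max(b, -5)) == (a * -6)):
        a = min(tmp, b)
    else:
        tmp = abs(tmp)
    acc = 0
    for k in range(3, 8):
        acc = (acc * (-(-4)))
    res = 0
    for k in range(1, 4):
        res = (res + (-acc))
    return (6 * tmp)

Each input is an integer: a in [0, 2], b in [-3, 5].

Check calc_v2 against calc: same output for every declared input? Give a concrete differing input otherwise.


Changes here: min/max/abs usage differs; the full 27-point sweep finds no disagreement.
verdict: equivalent


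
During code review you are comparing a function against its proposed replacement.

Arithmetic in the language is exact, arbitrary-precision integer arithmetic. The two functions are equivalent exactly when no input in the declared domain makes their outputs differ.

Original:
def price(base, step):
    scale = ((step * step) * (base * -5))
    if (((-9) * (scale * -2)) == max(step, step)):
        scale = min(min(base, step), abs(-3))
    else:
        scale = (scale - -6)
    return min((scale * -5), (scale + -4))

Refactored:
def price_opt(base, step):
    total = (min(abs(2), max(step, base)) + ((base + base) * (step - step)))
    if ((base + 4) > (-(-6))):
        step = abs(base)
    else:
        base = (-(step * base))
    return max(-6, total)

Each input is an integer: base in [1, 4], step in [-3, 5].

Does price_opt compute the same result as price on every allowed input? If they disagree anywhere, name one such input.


At base=1, step=-3: price gives -43, price_opt gives 1.
verdict: not equivalent; witness: base=1, step=-3


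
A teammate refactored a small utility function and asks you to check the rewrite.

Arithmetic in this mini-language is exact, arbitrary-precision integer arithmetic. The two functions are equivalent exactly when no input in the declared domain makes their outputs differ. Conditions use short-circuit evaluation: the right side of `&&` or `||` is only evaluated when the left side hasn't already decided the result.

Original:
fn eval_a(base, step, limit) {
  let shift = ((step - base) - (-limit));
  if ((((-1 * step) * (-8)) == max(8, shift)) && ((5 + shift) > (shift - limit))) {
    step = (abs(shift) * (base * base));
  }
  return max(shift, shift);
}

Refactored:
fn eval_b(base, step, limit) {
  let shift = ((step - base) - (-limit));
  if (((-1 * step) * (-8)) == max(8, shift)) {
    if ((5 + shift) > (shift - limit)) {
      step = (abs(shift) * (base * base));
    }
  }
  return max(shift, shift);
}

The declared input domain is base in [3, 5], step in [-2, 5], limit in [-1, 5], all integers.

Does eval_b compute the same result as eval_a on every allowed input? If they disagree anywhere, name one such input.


This is a faithful refactor — boolean connective usage differs; and branching structure differs; and statement counts differ, but the computed results match everywhere.
As a probe, take base=4, step=3, limit=0: eval_a runs shift = -1; ((((-1 * step) * (-8)) == max(8, shift)) && ((5 + shift) > (shift - limit))) -> false; return -1; eval_b runs shift = -1; (((-1 * step) * (-8)) == max(8, shift)) -> false; return -1; both end at -1.
Checked all 168 inputs in the declared domain: the outputs agree on every one.
verdict: equivalent
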